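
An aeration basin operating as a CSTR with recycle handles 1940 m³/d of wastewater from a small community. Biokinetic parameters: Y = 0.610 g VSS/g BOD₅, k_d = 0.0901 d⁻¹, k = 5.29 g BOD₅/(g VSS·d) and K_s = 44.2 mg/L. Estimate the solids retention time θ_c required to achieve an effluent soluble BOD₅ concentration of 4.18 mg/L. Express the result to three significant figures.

θ_c ≈ 5.30 d

At the target effluent, Y k S/(K_s+S) = 0.610×5.29×4.18/48.38 = 0.2788 d⁻¹.
1/θ_c = 0.2788 − 0.0901 = 0.1887 d⁻¹, so θ_c = 5.299 d.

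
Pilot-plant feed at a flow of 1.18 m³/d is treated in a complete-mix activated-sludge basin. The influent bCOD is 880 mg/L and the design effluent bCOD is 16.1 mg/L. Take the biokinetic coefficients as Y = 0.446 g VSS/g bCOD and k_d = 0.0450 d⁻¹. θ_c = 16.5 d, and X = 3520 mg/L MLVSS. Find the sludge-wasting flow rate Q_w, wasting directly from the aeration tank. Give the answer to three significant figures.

Steady-state biomass mass balance: V·X·(1 + k_d·θ_c) = Y·Q·(S₀ − S)·θ_c, so V = 0.446 × 1.18 × (880 − 16.1) × 16.5 / [3520 × (1 + 0.0450 × 16.5)] = 7.5×10^3 / 6134 = 1.223 m³.
Wasting from the aeration tank: Q_w = V / θ_c = 1.223 / 16.5 = 0.07413 m³/d.

Q_w ≈ 0.0741 m³/d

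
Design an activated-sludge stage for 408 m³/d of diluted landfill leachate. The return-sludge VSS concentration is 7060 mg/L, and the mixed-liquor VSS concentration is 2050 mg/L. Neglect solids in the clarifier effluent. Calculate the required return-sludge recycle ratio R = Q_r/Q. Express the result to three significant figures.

R ≈ 0.409

Mass balance around the secondary clarifier (neglecting effluent solids): R = X / (X_r − X) = 2050 / (7060 − 2050) = 0.4092.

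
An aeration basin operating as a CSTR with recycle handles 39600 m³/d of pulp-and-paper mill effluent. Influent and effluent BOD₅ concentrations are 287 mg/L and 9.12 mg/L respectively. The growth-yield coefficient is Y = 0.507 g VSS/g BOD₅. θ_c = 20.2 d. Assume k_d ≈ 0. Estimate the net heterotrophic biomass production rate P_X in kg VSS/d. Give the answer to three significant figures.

Since k_d ≈ 0, Y_obs = Y = 0.507 g VSS/g BOD₅.
Q·(S₀ − S) = 39600 × (287 − 9.12) × 10⁻³ = 11004 kg/d removed.
Net biomass production P_X = Y_obs × Q·(S₀ − S) = 0.5070 × 11004 = 5579 kg VSS/d.

P_X ≈ 5580 kg VSS/d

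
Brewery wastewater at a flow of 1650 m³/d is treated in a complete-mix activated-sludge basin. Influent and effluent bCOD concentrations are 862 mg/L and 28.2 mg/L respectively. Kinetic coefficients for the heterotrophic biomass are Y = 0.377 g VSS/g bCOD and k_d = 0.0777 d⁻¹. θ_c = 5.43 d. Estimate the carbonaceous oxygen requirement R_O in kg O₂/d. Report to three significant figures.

R_O ≈ 858 kg O₂/d

The observed yield is Y_obs = Y/(1 + k_d·θ_c) = 0.377 / (1 + 0.0777 × 5.43) = 0.377 / 1.422 = 0.2651 g VSS per g bCOD removed.
Q·(S₀ − S) = 1650 × (862 − 28.2) × 10⁻³ = 1376 kg/d removed.
Biomass synthesised: P_X = Y_obs × 1376 = 364.8 kg VSS/d.
Carbonaceous O₂ demand = substrate oxidised − cell-mass equivalent = 1376 − 1.42 × 364.8 = 857.8 kg O₂/d.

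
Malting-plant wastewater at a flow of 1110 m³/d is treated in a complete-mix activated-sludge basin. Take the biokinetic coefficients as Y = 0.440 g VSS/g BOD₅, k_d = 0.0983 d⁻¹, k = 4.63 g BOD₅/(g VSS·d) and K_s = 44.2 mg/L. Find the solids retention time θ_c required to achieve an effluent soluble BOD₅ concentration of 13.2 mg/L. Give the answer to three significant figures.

θ_c ≈ 2.70 d

Specific growth rate at S = 13.2 mg/L: μ = YkS/(K_s+S) = 0.440·4.63·13.2/(44.2+13.2) = 0.4685 d⁻¹.
θ_c = 1/(μ − k_d) = 1/(0.4685 − 0.0983) = 1/0.3702 = 2.701 d.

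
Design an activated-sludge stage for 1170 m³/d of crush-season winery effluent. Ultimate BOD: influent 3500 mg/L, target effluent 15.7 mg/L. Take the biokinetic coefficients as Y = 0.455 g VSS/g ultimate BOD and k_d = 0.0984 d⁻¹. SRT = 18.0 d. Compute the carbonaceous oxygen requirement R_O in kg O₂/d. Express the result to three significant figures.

R_O ≈ 3130 kg O₂/d

Y_obs = Y / (1 + k_d θ_c) = 0.455 / (1 + 0.0984 × 18.0) = 0.455 / 2.771 = 0.1642.
ΔS = 3500 − 15.7 = 3484 mg/L, so the substrate removal rate is 1170 × 3484/1000 = 4077 kg ultimate BOD/d.
Net sludge production P_X = 0.1642 × 4077 = 669.3 kg VSS/d.
R_O = Q·(S₀ − S) − 1.42·P_X = 4077 − 1.42 × 669.3 = 3126 kg O₂/d.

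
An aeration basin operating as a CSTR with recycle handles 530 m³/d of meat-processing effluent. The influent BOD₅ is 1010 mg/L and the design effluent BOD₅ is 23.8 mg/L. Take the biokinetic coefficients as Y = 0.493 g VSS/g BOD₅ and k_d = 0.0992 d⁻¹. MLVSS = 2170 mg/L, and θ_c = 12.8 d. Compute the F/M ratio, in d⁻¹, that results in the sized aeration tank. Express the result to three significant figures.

F/M ≈ 0.368 d⁻¹

Steady-state biomass mass balance: V·X·(1 + k_d·θ_c) = Y·Q·(S₀ − S)·θ_c, so V = 0.493 × 530 × (1010 − 23.8) × 12.8 / [2170 × (1 + 0.0992 × 12.8)] = 3.3×10^6 / 4925 = 669.7 m³.
F/M = applied load / biomass = Q·S₀/(V·X) = 530 × 1010 / (669.7 × 2170) = 0.3684 d⁻¹.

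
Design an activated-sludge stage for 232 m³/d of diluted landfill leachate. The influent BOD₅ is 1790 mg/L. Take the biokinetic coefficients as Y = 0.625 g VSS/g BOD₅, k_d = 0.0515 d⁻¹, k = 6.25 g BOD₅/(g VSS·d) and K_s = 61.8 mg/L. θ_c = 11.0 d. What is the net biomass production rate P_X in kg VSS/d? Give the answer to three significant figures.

For a completely mixed reactor with recycle the Lawrence–McCarty relation gives S = K_s·(1 + k_d·θ_c) / [θ_c·(Y·k − k_d) − 1] = 61.8 × (1 + 0.0515 × 11.0) / [11.0 × (0.625 × 6.25 − 0.0515) − 1] = 96.81 / 41.40 = 2.338 mg/L.
The observed yield is Y_obs = Y/(1 + k_d·θ_c) = 0.625 / (1 + 0.0515 × 11.0) = 0.625 / 1.567 = 0.3990 g VSS per g BOD₅ removed.
Mass of BOD₅ removed per day: Q(S₀ − S) = 232 × 1788 g/m³ = 414.7 kg/d.
Biomass produced: P_X = Y_obs·Q·ΔS = 0.3990 × 414.7 ≈ 165.5 kg VSS/d.

P_X ≈ 165 kg VSS/d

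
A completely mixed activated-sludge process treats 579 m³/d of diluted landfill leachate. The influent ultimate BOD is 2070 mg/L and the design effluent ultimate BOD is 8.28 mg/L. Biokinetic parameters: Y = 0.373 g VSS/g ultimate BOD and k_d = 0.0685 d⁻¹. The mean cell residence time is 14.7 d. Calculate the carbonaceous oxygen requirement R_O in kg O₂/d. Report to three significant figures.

Correct the yield for decay: Y_obs = Y/(1 + k_d θ_c) = 0.373 / (1 + 0.0685 × 14.7) = 0.373 / 2.007 = 0.1859.
Substrate removed = Q·(S₀ − S) = 579 m³/d × (2070 − 8.28) g/m³ = 1.19×10^6 g/d = 1194 kg/d.
Net sludge production P_X = 0.1859 × 1194 = 221.9 kg VSS/d.
R_O = Q·(S₀ − S) − 1.42·P_X = 1194 − 1.42 × 221.9 = 878.7 kg O₂/d.

R_O ≈ 879 kg O₂/d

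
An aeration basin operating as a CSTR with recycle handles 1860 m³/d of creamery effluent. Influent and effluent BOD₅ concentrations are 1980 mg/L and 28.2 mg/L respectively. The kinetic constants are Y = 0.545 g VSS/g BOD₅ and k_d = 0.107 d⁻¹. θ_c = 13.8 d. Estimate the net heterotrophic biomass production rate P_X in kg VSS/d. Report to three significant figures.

P_X ≈ 799 kg VSS/d

Y_obs = Y / (1 + k_d θ_c) = 0.545 / (1 + 0.107 × 13.8) = 0.545 / 2.477 = 0.2201.
Q·(S₀ − S) = 1860 × (1980 − 28.2) × 10⁻³ = 3630 kg/d removed.
P_X = Y_obs · Q(S₀ − S) = 0.2201 × 3630 = 798.9 kg VSS/d.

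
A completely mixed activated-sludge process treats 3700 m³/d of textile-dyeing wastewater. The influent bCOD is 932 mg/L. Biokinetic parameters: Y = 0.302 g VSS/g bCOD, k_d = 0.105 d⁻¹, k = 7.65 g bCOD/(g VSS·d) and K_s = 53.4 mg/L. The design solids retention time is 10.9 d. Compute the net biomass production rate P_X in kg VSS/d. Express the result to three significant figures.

P_X ≈ 483 kg VSS/d

For a completely mixed reactor with recycle the Lawrence–McCarty relation gives S = K_s·(1 + k_d·θ_c) / [θ_c·(Y·k − k_d) − 1] = 53.4 × (1 + 0.105 × 10.9) / [10.9 × (0.302 × 7.65 − 0.105) − 1] = 114.5 / 23.04 = 4.971 mg/L.
Correct the yield for decay: Y_obs = Y/(1 + k_d θ_c) = 0.302 / (1 + 0.105 × 10.9) = 0.302 / 2.144 = 0.1408.
ΔS = 932 − 4.97 = 927.0 mg/L, so the substrate removal rate is 3700 × 927.0/1000 = 3430 kg bCOD/d.
P_X = Y_obs · Q(S₀ − S) = 0.1408 × 3430 = 483.0 kg VSS/d.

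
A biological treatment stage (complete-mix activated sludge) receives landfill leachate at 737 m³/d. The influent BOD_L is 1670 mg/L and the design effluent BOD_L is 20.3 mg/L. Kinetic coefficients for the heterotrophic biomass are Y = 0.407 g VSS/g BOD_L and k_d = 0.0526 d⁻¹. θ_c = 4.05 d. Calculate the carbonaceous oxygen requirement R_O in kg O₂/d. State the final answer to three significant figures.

R_O ≈ 637 kg O₂/d

The observed yield is Y_obs = Y/(1 + k_d·θ_c) = 0.407 / (1 + 0.0526 × 4.05) = 0.407 / 1.213 = 0.3355 g VSS per g BOD_L removed.
Q·(S₀ − S) = 737 × (1670 − 20.3) × 10⁻³ = 1216 kg/d removed.
Net sludge production P_X = 0.3355 × 1216 = 407.9 kg VSS/d.
R_O = Q·ΔS − 1.42 P_X = 1216 − 579.3 = 636.6 kg O₂/d.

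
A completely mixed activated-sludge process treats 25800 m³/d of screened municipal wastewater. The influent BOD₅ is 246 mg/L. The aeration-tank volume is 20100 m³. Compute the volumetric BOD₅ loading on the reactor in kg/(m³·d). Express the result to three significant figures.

L_v = Q S₀ / V = 25800 × 246 × 10⁻³ / 20100 = 0.3158 kg/(m³·d).

L_v ≈ 0.316 kg BOD₅/(m³·d)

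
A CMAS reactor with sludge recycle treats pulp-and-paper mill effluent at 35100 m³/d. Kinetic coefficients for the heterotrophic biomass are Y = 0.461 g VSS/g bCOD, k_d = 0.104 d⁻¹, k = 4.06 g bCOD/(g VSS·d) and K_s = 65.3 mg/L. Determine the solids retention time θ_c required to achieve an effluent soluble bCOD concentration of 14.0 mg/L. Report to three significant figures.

Specific growth rate at S = 14.0 mg/L: μ = YkS/(K_s+S) = 0.461·4.06·14.0/(65.3+14.0) = 0.3304 d⁻¹.
Then 1/θ_c = μ − k_d = 0.3304 − 0.104 = 0.2264 d⁻¹, giving θ_c = 4.416 d.

θ_c ≈ 4.42 d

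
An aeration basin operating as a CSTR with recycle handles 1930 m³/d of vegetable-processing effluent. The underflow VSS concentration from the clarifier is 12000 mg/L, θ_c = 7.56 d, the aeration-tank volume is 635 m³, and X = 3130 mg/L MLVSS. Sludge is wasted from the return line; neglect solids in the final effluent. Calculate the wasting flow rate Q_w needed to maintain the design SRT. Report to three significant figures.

Wasting from the return line (neglecting effluent solids): Q_w = V·X / (θ_c·X_r) = 635.0 × 3130 / (7.56 × 12000) = 21.91 m³/d.

Q_w ≈ 21.9 m³/d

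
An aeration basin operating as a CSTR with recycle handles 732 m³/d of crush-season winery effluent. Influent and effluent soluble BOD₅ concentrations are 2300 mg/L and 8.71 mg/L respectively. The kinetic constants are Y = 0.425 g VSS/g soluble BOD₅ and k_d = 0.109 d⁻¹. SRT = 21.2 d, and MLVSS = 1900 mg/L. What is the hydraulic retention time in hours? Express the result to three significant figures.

τ ≈ 78.8 h

Rearranging the biomass balance for a CMAS with decay, V = Y·Q·ΔS·θ_c / [X·(1+k_d θ_c)] = 0.425 × 732 × (2300 − 8.71) × 21.2 / [1900 × (1 + 0.109 × 21.2)] = 1.51×10^7 / 6291 = 2402 m³.
Hydraulic retention time τ = V/Q = 2402 / 732 = 3.282 d = 78.76 h.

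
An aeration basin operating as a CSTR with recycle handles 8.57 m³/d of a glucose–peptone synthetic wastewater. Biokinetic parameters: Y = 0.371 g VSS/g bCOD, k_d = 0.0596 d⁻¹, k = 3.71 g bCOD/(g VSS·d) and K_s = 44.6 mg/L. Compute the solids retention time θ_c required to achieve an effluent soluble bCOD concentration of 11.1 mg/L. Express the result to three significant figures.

θ_c ≈ 4.66 d

From 1/θ_c = Y·k·S/(K_s + S) − k_d: Y·k·S/(K_s+S) = 0.371 × 3.71 × 11.1 / (44.6 + 11.1) = 0.2743 d⁻¹.
1/θ_c = 0.2743 − 0.0596 = 0.2147 d⁻¹, so θ_c = 4.658 d.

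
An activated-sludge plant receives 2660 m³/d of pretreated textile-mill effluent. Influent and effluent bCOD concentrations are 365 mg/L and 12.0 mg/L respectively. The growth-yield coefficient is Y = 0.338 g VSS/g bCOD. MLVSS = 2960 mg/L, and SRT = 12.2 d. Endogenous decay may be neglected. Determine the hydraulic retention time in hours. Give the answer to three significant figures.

τ ≈ 11.8 h

Biomass mass balance (decay neglected): V·X = Y·Q·(S₀ − S)·θ_c, so V = 0.338 × 2660 × (365 − 12.0) × 12.2 / 2960 = 1308 m³.
HRT = V/Q = 1308 m³ / 2660 m³·d⁻¹ = 0.4918 d × 24 = 11.80 h.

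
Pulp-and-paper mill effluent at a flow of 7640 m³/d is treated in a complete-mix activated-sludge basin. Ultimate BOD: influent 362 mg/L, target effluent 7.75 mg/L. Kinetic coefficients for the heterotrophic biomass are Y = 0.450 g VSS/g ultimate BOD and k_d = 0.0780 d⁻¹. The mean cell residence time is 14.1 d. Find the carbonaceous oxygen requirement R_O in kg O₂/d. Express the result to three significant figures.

R_O ≈ 1880 kg O₂/d

Correct the yield for decay: Y_obs = Y/(1 + k_d θ_c) = 0.450 / (1 + 0.0780 × 14.1) = 0.450 / 2.100 = 0.2143.
Substrate removed = Q·(S₀ − S) = 7640 m³/d × (362 − 7.75) g/m³ = 2.71×10^6 g/d = 2706 kg/d.
Net sludge production P_X = 0.2143 × 2706 = 580.0 kg VSS/d.
R_O = Q·(S₀ − S) − 1.42·P_X = 2706 − 1.42 × 580.0 = 1883 kg O₂/d.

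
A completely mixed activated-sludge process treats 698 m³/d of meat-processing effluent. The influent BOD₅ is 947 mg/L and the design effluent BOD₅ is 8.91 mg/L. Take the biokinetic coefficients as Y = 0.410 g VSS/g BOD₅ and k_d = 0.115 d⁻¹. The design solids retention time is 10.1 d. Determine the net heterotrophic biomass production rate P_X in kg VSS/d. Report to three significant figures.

Y_obs = Y / (1 + k_d θ_c) = 0.410 / (1 + 0.115 × 10.1) = 0.410 / 2.162 = 0.1897.
ΔS = 947 − 8.91 = 938.1 mg/L, so the substrate removal rate is 698 × 938.1/1000 = 654.8 kg BOD₅/d.
So the net sludge growth is P_X = 0.1897 × 654.8 = 124.2 kg VSS/d.

P_X ≈ 124 kg VSS/d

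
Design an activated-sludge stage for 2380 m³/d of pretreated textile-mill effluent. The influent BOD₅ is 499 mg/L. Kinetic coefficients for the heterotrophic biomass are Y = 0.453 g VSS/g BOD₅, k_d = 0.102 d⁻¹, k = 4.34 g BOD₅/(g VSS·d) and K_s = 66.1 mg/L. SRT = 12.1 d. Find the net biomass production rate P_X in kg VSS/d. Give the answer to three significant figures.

For a completely mixed reactor with recycle the Lawrence–McCarty relation gives S = K_s·(1 + k_d·θ_c) / [θ_c·(Y·k − k_d) − 1] = 66.1 × (1 + 0.102 × 12.1) / [12.1 × (0.453 × 4.34 − 0.102) − 1] = 147.7 / 21.55 = 6.851 mg/L.
The observed yield is Y_obs = Y/(1 + k_d·θ_c) = 0.453 / (1 + 0.102 × 12.1) = 0.453 / 2.234 = 0.2028 g VSS per g BOD₅ removed.
Substrate removed = Q·(S₀ − S) = 2380 m³/d × (499 − 6.85) g/m³ = 1.17×10^6 g/d = 1171 kg/d.
Biomass produced: P_X = Y_obs·Q·ΔS = 0.2028 × 1171 ≈ 237.5 kg VSS/d.

P_X ≈ 237 kg VSS/d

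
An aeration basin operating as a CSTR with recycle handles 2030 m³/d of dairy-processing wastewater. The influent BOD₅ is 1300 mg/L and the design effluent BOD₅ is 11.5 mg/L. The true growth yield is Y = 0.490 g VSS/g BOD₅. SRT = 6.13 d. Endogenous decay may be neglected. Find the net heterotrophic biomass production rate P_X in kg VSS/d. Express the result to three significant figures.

With endogenous decay neglected, the observed yield equals the true yield: Y_obs = Y = 0.490 g VSS/g BOD₅.
Q·(S₀ − S) = 2030 × (1300 − 11.5) × 10⁻³ = 2616 kg/d removed.
P_X = Y_obs · Q(S₀ − S) = 0.4900 × 2616 = 1282 kg VSS/d.

P_X ≈ 1280 kg VSS/d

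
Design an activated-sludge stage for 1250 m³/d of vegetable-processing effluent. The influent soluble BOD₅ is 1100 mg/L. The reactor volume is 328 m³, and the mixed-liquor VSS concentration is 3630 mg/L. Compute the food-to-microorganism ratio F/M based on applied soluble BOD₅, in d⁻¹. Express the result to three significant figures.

Food-to-microorganism ratio F/M = Q S₀ / (V X) = 1250 × 1100 / (328.0 × 3630) = 1.155 d⁻¹.

F/M ≈ 1.15 d⁻¹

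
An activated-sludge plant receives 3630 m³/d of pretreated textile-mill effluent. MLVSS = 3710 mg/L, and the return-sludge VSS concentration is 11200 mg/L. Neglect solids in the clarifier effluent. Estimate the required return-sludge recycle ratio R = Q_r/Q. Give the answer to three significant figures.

R ≈ 0.495

Mass balance around the secondary clarifier (neglecting effluent solids): R = X / (X_r − X) = 3710 / (11200 − 3710) = 0.4953.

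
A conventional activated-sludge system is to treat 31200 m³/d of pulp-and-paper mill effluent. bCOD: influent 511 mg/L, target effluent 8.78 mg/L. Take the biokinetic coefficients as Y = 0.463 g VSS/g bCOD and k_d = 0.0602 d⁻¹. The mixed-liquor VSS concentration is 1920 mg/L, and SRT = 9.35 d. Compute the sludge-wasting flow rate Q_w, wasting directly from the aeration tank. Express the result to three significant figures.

Q_w ≈ 2420 m³/d

From the SRT design equation V = Y Q (S₀−S) θ_c / [X (1 + k_d θ_c)] = 0.463 × 31200 × (511 − 8.78) × 9.35 / [1920 × (1 + 0.0602 × 9.35)] = 6.78×10^7 / 3001 = 22606 m³.
Wasting from the aeration tank: Q_w = V / θ_c = 22606 / 9.35 = 2418 m³/d.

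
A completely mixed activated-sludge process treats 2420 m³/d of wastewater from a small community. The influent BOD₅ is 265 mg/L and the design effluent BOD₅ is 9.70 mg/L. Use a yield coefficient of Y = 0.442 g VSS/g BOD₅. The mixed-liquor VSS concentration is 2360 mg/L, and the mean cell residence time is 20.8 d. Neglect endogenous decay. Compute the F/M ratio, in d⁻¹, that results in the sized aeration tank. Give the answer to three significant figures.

F/M ≈ 0.113 d⁻¹

Biomass mass balance (decay neglected): V·X = Y·Q·(S₀ − S)·θ_c, so V = 0.442 × 2420 × (265 − 9.70) × 20.8 / 2360 = 2407 m³.
F/M = applied load / biomass = Q·S₀/(V·X) = 2420 × 265 / (2407 × 2360) = 0.1129 d⁻¹.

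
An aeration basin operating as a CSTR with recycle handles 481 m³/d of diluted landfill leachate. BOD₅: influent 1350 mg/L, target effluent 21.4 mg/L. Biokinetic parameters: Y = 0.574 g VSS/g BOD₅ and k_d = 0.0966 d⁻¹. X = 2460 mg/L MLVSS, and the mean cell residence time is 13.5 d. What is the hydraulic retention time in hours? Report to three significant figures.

Steady-state biomass mass balance: V·X·(1 + k_d·θ_c) = Y·Q·(S₀ − S)·θ_c, so V = 0.574 × 481 × (1350 − 21.4) × 13.5 / [2460 × (1 + 0.0966 × 13.5)] = 4.95×10^6 / 5668 = 873.7 m³.
Hydraulic retention time τ = V/Q = 873.7 / 481 = 1.816 d = 43.59 h.

τ ≈ 43.6 h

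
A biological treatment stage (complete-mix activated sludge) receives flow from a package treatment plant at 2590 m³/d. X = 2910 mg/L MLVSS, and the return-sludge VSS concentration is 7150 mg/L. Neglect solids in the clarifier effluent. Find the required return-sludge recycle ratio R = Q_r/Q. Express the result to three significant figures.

R ≈ 0.686

R = Q_r/Q = X/(X_r − X) = 2910 / (7150 − 2910) = 0.6863.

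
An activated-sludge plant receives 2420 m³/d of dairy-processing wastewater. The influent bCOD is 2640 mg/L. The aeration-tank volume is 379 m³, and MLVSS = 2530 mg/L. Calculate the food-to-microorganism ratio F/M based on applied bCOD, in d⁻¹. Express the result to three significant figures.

Food-to-microorganism ratio F/M = Q S₀ / (V X) = 2420 × 2640 / (379.0 × 2530) = 6.663 d⁻¹.

F/M ≈ 6.66 d⁻¹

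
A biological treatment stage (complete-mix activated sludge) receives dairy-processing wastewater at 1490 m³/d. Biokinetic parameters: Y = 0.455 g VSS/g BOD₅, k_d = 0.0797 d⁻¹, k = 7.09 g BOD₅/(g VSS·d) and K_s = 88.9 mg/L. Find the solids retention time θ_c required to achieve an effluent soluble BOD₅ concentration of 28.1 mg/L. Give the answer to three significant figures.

Specific growth rate at S = 28.1 mg/L: μ = YkS/(K_s+S) = 0.455·7.09·28.1/(88.9+28.1) = 0.7748 d⁻¹.
Then 1/θ_c = μ − k_d = 0.7748 − 0.0797 = 0.6951 d⁻¹, giving θ_c = 1.439 d.

θ_c ≈ 1.44 d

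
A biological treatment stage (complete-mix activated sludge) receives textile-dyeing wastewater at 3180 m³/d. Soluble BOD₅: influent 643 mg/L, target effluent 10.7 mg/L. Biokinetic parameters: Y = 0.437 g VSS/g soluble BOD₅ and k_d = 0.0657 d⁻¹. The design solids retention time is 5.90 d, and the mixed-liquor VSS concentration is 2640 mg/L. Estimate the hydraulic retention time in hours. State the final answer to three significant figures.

Rearranging the biomass balance for a CMAS with decay, V = Y·Q·ΔS·θ_c / [X·(1+k_d θ_c)] = 0.437 × 3180 × (643 − 10.7) × 5.90 / [2640 × (1 + 0.0657 × 5.90)] = 5.18×10^6 / 3663 = 1415 m³.
τ = V/Q = 1415/3180 = 0.4450 d, or 10.68 h.

τ ≈ 10.7 h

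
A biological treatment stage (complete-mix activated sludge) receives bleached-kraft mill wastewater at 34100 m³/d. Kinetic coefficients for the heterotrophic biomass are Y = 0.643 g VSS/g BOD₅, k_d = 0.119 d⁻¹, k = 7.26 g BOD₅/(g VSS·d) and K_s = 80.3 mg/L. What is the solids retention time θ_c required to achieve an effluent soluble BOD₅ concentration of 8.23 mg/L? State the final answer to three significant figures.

At the target effluent, Y k S/(K_s+S) = 0.643×7.26×8.23/88.53 = 0.4340 d⁻¹.
θ_c = 1/(μ − k_d) = 1/(0.4340 − 0.119) = 1/0.3150 = 3.175 d.

θ_c ≈ 3.17 d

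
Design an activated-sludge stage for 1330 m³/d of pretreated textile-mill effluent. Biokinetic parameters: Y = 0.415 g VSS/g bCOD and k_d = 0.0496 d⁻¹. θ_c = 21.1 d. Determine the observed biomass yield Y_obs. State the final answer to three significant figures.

Y_obs ≈ 0.203 g VSS/g bCOD

Correct the yield for decay: Y_obs = Y/(1 + k_d θ_c) = 0.415 / (1 + 0.0496 × 21.1) = 0.415 / 2.047 = 0.2028.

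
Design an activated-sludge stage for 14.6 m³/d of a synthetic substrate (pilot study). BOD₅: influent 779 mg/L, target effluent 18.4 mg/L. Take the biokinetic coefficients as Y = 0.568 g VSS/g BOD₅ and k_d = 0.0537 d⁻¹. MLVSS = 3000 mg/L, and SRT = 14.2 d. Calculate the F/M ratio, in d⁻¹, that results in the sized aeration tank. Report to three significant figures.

From the SRT design equation V = Y Q (S₀−S) θ_c / [X (1 + k_d θ_c)] = 0.568 × 14.6 × (779 − 18.4) × 14.2 / [3000 × (1 + 0.0537 × 14.2)] = 8.96×10^4 / 5288 = 16.94 m³.
F/M = applied load / biomass = Q·S₀/(V·X) = 14.6 × 779 / (16.94 × 3000) = 0.2238 d⁻¹.

F/M ≈ 0.224 d⁻¹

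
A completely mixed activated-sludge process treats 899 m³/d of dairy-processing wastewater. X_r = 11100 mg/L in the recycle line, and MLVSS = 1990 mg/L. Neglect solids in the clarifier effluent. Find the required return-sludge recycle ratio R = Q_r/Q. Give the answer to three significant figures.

Mass balance around the secondary clarifier (neglecting effluent solids): R = X / (X_r − X) = 1990 / (11100 − 1990) = 0.2184.

R ≈ 0.218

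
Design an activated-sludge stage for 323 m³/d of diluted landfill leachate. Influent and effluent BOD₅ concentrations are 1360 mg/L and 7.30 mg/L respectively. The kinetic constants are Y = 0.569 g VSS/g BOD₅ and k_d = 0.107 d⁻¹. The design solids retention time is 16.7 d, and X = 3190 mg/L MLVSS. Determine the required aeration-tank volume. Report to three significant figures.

Rearranging the biomass balance for a CMAS with decay, V = Y·Q·ΔS·θ_c / [X·(1+k_d θ_c)] = 0.569 × 323 × (1360 − 7.30) × 16.7 / [3190 × (1 + 0.107 × 16.7)] = 4.15×10^6 / 8890 = 467.0 m³.

V ≈ 467 m³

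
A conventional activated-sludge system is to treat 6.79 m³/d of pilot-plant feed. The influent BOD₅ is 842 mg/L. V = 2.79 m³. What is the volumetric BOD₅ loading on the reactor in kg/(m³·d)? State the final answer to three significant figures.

L_v ≈ 2.05 kg BOD₅/(m³·d)

Applied BOD₅ load per unit volume = Q·S₀/V = (6.79 × 842/1000)/2.790 = 2.049 kg BOD₅·m⁻³·d⁻¹.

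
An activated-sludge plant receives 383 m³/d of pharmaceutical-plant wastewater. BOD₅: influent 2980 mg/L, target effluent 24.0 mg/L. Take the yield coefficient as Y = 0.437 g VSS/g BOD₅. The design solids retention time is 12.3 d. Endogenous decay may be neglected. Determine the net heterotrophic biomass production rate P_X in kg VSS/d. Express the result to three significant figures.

P_X ≈ 495 kg VSS/d

With endogenous decay neglected, the observed yield equals the true yield: Y_obs = Y = 0.437 g VSS/g BOD₅.
ΔS = 2980 − 24.0 = 2956 mg/L, so the substrate removal rate is 383 × 2956/1000 = 1132 kg BOD₅/d.
P_X = Y_obs · Q(S₀ − S) = 0.4370 × 1132 = 494.7 kg VSS/d.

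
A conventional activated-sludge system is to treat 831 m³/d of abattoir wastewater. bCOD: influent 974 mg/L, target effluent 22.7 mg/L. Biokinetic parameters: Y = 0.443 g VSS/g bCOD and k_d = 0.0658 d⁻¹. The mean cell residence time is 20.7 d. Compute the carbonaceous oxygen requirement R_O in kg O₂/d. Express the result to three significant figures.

Observed yield with endogenous decay: Y_obs = Y / (1 + k_d·θ_c) = 0.443 / (1 + 0.0658 × 20.7) = 0.443 / 2.362 = 0.1875 g VSS/g bCOD.
ΔS = 974 − 22.7 = 951.3 mg/L, so the substrate removal rate is 831 × 951.3/1000 = 790.5 kg bCOD/d.
Biomass synthesised: P_X = Y_obs × 790.5 = 148.3 kg VSS/d.
R_O = Q·ΔS − 1.42 P_X = 790.5 − 210.5 = 580.0 kg O₂/d.

R_O ≈ 580 kg O₂/d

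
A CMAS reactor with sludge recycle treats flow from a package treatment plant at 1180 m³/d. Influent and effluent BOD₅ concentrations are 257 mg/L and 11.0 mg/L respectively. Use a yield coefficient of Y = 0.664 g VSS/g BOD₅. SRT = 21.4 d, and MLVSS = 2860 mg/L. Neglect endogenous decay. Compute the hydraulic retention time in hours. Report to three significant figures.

Biomass mass balance (decay neglected): V·X = Y·Q·(S₀ − S)·θ_c, so V = 0.664 × 1180 × (257 − 11.0) × 21.4 / 2860 = 1442 m³.
τ = V/Q = 1442/1180 = 1.222 d, or 29.33 h.

τ ≈ 29.3 h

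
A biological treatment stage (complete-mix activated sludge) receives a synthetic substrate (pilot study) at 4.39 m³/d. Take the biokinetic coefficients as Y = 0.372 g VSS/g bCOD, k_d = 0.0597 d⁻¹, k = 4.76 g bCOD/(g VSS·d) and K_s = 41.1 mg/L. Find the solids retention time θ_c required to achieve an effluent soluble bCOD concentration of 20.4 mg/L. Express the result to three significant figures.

θ_c ≈ 1.90 d

At the target effluent, Y k S/(K_s+S) = 0.372×4.76×20.4/61.50 = 0.5874 d⁻¹.
1/θ_c = 0.5874 − 0.0597 = 0.5277 d⁻¹, so θ_c = 1.895 d.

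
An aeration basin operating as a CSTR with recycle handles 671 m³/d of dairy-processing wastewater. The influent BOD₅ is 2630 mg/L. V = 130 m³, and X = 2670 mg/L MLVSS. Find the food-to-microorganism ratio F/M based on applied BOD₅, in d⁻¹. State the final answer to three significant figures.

F/M ≈ 5.08 d⁻¹

Food-to-microorganism ratio F/M = Q S₀ / (V X) = 671 × 2630 / (130.0 × 2670) = 5.084 d⁻¹.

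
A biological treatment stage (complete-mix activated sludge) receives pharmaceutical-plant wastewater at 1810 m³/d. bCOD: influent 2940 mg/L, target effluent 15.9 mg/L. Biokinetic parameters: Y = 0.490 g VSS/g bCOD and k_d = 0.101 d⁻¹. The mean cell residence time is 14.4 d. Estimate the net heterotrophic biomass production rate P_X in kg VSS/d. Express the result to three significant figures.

Correct the yield for decay: Y_obs = Y/(1 + k_d θ_c) = 0.490 / (1 + 0.101 × 14.4) = 0.490 / 2.454 = 0.1996.
ΔS = 2940 − 15.9 = 2924 mg/L, so the substrate removal rate is 1810 × 2924/1000 = 5293 kg bCOD/d.
So the net sludge growth is P_X = 0.1996 × 5293 = 1057 kg VSS/d.

P_X ≈ 1060 kg VSS/d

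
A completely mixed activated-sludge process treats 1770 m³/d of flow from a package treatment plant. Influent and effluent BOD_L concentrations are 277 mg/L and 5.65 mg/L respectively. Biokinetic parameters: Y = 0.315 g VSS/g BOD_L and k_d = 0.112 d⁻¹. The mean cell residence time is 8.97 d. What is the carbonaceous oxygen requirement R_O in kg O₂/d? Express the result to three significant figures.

R_O ≈ 373 kg O₂/d

Y_obs = Y / (1 + k_d θ_c) = 0.315 / (1 + 0.112 × 8.97) = 0.315 / 2.005 = 0.1571.
Substrate removed = Q·(S₀ − S) = 1770 m³/d × (277 − 5.65) g/m³ = 4.8×10^5 g/d = 480.3 kg/d.
Biomass synthesised: P_X = Y_obs × 480.3 = 75.47 kg VSS/d.
Carbonaceous O₂ demand = substrate oxidised − cell-mass equivalent = 480.3 − 1.42 × 75.47 = 373.1 kg O₂/d.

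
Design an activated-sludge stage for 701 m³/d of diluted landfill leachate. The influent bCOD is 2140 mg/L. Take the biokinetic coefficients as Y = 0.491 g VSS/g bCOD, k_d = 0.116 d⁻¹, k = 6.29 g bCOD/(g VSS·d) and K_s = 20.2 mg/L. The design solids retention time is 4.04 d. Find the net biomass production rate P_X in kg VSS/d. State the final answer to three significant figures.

Effluent substrate depends only on kinetics and SRT: S = K_s(1 + k_d θ_c) / [θ_c(Yk − k_d) − 1] = 20.2 × (1 + 0.116 × 4.04) / [4.04 × (0.491 × 6.29 − 0.116) − 1] = 29.67 / 11.01 = 2.695 mg/L.
The observed yield is Y_obs = Y/(1 + k_d·θ_c) = 0.491 / (1 + 0.116 × 4.04) = 0.491 / 1.469 = 0.3343 g VSS per g bCOD removed.
Mass of bCOD removed per day: Q(S₀ − S) = 701 × 2137 g/m³ = 1498 kg/d.
Net biomass production P_X = Y_obs × Q·(S₀ − S) = 0.3343 × 1498 = 500.9 kg VSS/d.

P_X ≈ 501 kg VSS/d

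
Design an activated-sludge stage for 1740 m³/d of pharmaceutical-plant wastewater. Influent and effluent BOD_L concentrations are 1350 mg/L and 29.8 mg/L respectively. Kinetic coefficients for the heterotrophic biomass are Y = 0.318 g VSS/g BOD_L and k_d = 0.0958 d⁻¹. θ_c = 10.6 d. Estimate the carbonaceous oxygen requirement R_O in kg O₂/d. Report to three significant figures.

Observed yield with endogenous decay: Y_obs = Y / (1 + k_d·θ_c) = 0.318 / (1 + 0.0958 × 10.6) = 0.318 / 2.015 = 0.1578 g VSS/g BOD_L.
ΔS = 1350 − 29.8 = 1320 mg/L, so the substrate removal rate is 1740 × 1320/1000 = 2297 kg BOD_L/d.
Biomass synthesised: P_X = Y_obs × 2297 = 362.4 kg VSS/d.
R_O = Q·(S₀ − S) − 1.42·P_X = 2297 − 1.42 × 362.4 = 1782 kg O₂/d.

R_O ≈ 1780 kg O₂/d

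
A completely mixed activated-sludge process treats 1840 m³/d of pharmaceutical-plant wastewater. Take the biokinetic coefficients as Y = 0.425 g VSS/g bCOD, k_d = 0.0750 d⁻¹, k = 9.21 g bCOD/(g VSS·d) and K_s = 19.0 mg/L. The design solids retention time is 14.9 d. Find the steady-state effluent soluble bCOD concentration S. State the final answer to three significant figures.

Effluent substrate depends only on kinetics and SRT: S = K_s(1 + k_d θ_c) / [θ_c(Yk − k_d) − 1] = 19.0 × (1 + 0.0750 × 14.9) / [14.9 × (0.425 × 9.21 − 0.0750) − 1] = 40.23 / 56.20 = 0.7158 mg/L.

S ≈ 0.716 mg/L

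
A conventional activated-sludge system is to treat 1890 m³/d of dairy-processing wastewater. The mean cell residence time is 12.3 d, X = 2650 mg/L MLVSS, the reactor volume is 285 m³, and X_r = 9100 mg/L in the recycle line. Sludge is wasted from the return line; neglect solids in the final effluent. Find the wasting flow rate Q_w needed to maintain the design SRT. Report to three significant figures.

Q_w ≈ 6.75 m³/d

Q_w = (V·X)/(θ_c X_r) = 285.0 × 2650 / (12.3 × 9100) = 6.748 m³/d.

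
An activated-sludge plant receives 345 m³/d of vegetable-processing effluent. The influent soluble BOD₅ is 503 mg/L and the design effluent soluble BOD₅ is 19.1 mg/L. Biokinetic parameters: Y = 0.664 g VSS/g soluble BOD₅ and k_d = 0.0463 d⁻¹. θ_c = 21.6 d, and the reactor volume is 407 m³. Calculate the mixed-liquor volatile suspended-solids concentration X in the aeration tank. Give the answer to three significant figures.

Solving the biomass balance for X: X = Y Q (S₀−S) θ_c / [V (1+k_d θ_c)] = 0.664 × 345 × (503 − 19.1) × 21.6 / [407 × (1 + 0.0463 × 21.6)] = 2941 mg/L.

X ≈ 2940 mg/L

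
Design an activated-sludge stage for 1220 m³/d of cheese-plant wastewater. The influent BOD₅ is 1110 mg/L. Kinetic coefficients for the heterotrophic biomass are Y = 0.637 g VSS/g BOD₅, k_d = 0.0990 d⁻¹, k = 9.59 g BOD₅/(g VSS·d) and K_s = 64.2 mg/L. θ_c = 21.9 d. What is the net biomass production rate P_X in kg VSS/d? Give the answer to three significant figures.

From the Monod/SRT balance for a CMAS, S = K_s·(1+k_d θ_c)/[θ_c·(Y k − k_d) − 1] = 64.2 × (1 + 0.0990 × 21.9) / [21.9 × (0.637 × 9.59 − 0.0990) − 1] = 203.4 / 130.6 = 1.557 mg/L.
Y_obs = Y / (1 + k_d θ_c) = 0.637 / (1 + 0.0990 × 21.9) = 0.637 / 3.168 = 0.2011.
ΔS = 1110 − 1.56 = 1108 mg/L, so the substrate removal rate is 1220 × 1108/1000 = 1352 kg BOD₅/d.
Biomass produced: P_X = Y_obs·Q·ΔS = 0.2011 × 1352 ≈ 271.9 kg VSS/d.

P_X ≈ 272 kg VSS/d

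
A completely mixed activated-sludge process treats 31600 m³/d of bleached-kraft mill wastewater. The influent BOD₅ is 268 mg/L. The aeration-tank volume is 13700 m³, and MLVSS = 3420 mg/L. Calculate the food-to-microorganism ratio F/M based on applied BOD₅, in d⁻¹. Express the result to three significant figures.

F/M ≈ 0.181 d⁻¹

F/M = applied load / biomass = Q·S₀/(V·X) = 31600 × 268 / (13700 × 3420) = 0.1807 d⁻¹.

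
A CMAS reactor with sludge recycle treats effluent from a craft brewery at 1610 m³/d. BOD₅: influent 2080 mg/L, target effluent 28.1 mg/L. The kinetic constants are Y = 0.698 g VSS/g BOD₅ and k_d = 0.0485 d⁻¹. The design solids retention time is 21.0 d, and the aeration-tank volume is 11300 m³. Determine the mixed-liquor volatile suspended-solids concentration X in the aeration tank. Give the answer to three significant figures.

X ≈ 2120 mg/L

From V·X·(1 + k_d·θ_c) = Y·Q·(S₀ − S)·θ_c: X = 0.698 × 1610 × (2080 − 28.1) × 21.0 / [11300 × (1 + 0.0485 × 21.0)] = 2123 mg/L.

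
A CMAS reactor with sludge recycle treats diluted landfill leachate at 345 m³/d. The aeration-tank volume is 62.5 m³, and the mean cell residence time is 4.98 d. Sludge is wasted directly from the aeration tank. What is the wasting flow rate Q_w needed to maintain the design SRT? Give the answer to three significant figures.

With mixed-liquor wasting, θ_c = V/Q_w, so Q_w = V/θ_c = 62.50/4.98 = 12.55 m³/d.

Q_w ≈ 12.6 m³/d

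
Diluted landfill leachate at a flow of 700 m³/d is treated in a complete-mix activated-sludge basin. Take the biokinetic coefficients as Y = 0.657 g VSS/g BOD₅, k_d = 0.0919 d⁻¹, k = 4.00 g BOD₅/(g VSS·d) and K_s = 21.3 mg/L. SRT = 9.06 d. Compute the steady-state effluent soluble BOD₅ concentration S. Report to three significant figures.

From the Monod/SRT balance for a CMAS, S = K_s·(1+k_d θ_c)/[θ_c·(Y k − k_d) − 1] = 21.3 × (1 + 0.0919 × 9.06) / [9.06 × (0.657 × 4.00 − 0.0919) − 1] = 39.03 / 21.98 = 1.776 mg/L.

S ≈ 1.78 mg/L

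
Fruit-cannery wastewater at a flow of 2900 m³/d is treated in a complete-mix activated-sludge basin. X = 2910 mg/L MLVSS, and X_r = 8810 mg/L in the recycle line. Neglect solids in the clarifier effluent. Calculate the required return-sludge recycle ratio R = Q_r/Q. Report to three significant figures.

R ≈ 0.493

Mass balance around the secondary clarifier (neglecting effluent solids): R = X / (X_r − X) = 2910 / (8810 − 2910) = 0.4932.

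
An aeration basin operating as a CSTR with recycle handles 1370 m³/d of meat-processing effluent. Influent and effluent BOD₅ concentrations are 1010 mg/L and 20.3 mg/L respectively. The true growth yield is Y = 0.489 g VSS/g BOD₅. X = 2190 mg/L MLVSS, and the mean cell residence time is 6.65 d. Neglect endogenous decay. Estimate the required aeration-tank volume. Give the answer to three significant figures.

V ≈ 2010 m³

With k_d = 0 the design equation reduces to V = Y Q (S₀−S) θ_c / X = 0.489 × 1370 × (1010 − 20.3) × 6.65 / 2190 = 2013 m³.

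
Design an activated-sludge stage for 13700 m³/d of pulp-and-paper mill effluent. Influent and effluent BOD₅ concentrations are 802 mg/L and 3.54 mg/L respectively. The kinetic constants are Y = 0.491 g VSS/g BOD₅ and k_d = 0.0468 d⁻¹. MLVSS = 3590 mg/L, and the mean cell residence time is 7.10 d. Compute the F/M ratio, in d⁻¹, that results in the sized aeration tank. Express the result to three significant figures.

Rearranging the biomass balance for a CMAS with decay, V = Y·Q·ΔS·θ_c / [X·(1+k_d θ_c)] = 0.491 × 13700 × (802 − 3.54) × 7.10 / [3590 × (1 + 0.0468 × 7.10)] = 3.81×10^7 / 4783 = 7973 m³.
Food-to-microorganism ratio F/M = Q S₀ / (V X) = 13700 × 802 / (7973 × 3590) = 0.3839 d⁻¹.

F/M ≈ 0.384 d⁻¹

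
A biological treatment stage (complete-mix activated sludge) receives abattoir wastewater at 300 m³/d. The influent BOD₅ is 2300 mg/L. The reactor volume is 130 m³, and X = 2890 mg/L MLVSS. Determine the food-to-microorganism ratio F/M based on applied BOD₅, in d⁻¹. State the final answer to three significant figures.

F/M = applied load / biomass = Q·S₀/(V·X) = 300 × 2300 / (130.0 × 2890) = 1.837 d⁻¹.

F/M ≈ 1.84 d⁻¹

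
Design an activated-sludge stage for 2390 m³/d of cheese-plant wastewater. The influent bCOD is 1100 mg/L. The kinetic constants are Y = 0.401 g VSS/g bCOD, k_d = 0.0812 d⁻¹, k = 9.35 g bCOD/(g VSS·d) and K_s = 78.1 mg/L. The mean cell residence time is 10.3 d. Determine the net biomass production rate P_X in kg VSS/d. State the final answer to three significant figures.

Effluent substrate depends only on kinetics and SRT: S = K_s(1 + k_d θ_c) / [θ_c(Yk − k_d) − 1] = 78.1 × (1 + 0.0812 × 10.3) / [10.3 × (0.401 × 9.35 − 0.0812) − 1] = 143.4 / 36.78 = 3.899 mg/L.
The observed yield is Y_obs = Y/(1 + k_d·θ_c) = 0.401 / (1 + 0.0812 × 10.3) = 0.401 / 1.836 = 0.2184 g VSS per g bCOD removed.
Mass of bCOD removed per day: Q(S₀ − S) = 2390 × 1096 g/m³ = 2620 kg/d.
Biomass produced: P_X = Y_obs·Q·ΔS = 0.2184 × 2620 ≈ 572.1 kg VSS/d.

P_X ≈ 572 kg VSS/d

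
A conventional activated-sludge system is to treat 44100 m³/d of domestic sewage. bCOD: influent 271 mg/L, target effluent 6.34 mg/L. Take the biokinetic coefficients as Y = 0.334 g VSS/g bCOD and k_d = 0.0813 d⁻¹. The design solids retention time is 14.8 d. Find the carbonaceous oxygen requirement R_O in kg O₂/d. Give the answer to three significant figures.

Y_obs = Y / (1 + k_d θ_c) = 0.334 / (1 + 0.0813 × 14.8) = 0.334 / 2.203 = 0.1516.
ΔS = 271 − 6.34 = 264.7 mg/L, so the substrate removal rate is 44100 × 264.7/1000 = 11672 kg bCOD/d.
P_X = Y_obs·Q·(S₀ − S) = 0.1516 × 11672 = 1769 kg VSS/d.
R_O = Q·ΔS − 1.42 P_X = 11672 − 2512 = 9159 kg O₂/d.

R_O ≈ 9160 kg O₂/d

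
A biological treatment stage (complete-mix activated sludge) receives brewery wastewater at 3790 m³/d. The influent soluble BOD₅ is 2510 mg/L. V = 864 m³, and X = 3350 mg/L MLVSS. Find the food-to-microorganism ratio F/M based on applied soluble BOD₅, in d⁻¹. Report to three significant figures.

F/M = Q·S₀ / (V·X) = 3790 × 2510 / (864.0 × 3350) = 3.287 g soluble BOD₅·(g VSS·d)⁻¹.

F/M ≈ 3.29 d⁻¹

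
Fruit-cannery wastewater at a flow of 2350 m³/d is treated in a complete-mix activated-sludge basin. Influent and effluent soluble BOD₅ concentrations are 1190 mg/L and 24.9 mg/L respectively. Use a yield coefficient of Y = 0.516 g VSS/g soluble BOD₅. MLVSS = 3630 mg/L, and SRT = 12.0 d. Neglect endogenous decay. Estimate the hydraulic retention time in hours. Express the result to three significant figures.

τ ≈ 47.7 h

Biomass mass balance (decay neglected): V·X = Y·Q·(S₀ − S)·θ_c, so V = 0.516 × 2350 × (1190 − 24.9) × 12.0 / 3630 = 4670 m³.
HRT = V/Q = 4670 m³ / 2350 m³·d⁻¹ = 1.987 d × 24 = 47.70 h.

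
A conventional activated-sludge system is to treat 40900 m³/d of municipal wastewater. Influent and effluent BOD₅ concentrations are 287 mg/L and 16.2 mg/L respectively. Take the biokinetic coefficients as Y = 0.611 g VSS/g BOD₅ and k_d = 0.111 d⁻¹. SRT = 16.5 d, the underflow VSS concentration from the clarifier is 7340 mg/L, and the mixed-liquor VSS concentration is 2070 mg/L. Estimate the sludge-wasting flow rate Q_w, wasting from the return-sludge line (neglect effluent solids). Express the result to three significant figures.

From the SRT design equation V = Y Q (S₀−S) θ_c / [X (1 + k_d θ_c)] = 0.611 × 40900 × (287 − 16.2) × 16.5 / [2070 × (1 + 0.111 × 16.5)] = 1.12×10^8 / 5861 = 19051 m³.
θ_c = V·X/(Q_w·X_r) when wasting from the recycle, so Q_w = V·X/(θ_c·X_r) = 19051 × 2070 / (16.5 × 7340) = 325.6 m³/d.

Q_w ≈ 326 m³/d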